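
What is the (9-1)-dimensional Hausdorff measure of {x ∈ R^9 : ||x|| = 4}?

The surface area of an n-ball is 2π^(n/2) r^(n-1) / Γ(n/2). For n=9, r=4: 2097152·π^4/105 ≈ 1.94554e+06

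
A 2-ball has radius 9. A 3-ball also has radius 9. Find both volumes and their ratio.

V_2(9.0) ≈ 254.469. V_3(9.0) ≈ 3053.63. Ratio V_2/V_3 ≈ 0.08333.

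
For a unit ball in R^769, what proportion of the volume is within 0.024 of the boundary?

1 - (1-0.024)^769 ≈ 0.9999999923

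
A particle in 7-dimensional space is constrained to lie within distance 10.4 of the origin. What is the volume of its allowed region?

Volume = π^{7/2}·(10.4)^7/Γ(9/2) ≈ 6.21747e+07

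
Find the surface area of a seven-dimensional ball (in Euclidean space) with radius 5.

The surface area of an n-ball is 2π^(n/2) r^(n-1) / Γ(n/2). For n=7, r=5: 50000·π^3/3 ≈ 516771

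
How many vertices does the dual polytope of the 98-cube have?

The 98-dimensional cross-polytope has 2n = 2·98 = 196 vertices.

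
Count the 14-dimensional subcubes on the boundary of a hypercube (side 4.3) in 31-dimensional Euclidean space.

f_14(31-cube) = (31 choose 14) · 2^17 = 34758003916800.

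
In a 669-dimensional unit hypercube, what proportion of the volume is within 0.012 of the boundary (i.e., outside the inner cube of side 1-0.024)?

The inner cube has side 1-2·0.012 = 0.976 and volume (0.976)^669 ≈ 8.748e-08, so the shell holds 0.9999999125 of the volume.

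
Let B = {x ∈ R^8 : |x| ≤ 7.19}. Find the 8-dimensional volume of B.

V_8(7.19) = π^(8/2) · (7.19)^8 / Γ(8/2 + 1) ≈ 2.89881e+07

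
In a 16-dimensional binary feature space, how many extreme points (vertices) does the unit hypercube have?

An n-cube has 2^n vertices; for n = 16 that is 2^16 = 65536.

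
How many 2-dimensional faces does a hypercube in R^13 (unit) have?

Choose 2 of 13 axes to span the face (C(13,2) = 78 ways), then fix each of the remaining 11 coordinates at one of its two extreme values (2^11 = 2048 ways): 78·2048 = 159744.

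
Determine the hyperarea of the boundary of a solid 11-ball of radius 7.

The surface area of an n-ball is 2π^(n/2) r^(n-1) / Γ(n/2). For n=11, r=7: 2582630848·π^5/135 ≈ 5.85434e+09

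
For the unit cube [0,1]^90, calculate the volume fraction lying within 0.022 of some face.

1 - (1 - 2·0.022)^90 = 1 - 0.956^90 ≈ 0.982573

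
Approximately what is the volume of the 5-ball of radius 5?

V = 5000·π^2/3 ≈ 16449.3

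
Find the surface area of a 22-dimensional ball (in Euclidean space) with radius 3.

S = n·V_n(r)/r = 22·V_22(3)/3 (volume-to-surface relation), giving 129140163·π^11/22400 ≈ 1.69614e+09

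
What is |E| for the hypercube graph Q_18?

An n-cube has n·2^(n-1) edges. With n = 18: 18·131072 = 2359296.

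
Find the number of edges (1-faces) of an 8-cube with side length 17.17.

An n-cube has C(n,k)·2^(n-k) k-faces. Here C(8,1)·2^7 = 8·128 = 1024.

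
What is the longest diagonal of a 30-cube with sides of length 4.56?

d = √(4.56² + 4.56² + ... + 4.56²) [30 terms] = √(30·4.56²) = 4.56√30 ≈ 24.9761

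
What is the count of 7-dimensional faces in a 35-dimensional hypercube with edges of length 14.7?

An n-cube has C(n,k)·2^(n-k) k-faces. Here C(35,7)·2^28 = 6724520·268435456 = 1805099592581120.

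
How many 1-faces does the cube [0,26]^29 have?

Number of 1-faces = C(29,1)·2^(29-1) = 29·268435456 = 7784628224.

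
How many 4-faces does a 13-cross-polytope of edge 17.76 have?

Number of 4-faces = 2^(4+1) · C(13,4+1) = 32 · 1287 = 41184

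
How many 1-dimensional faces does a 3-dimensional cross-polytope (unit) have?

Each 1-face is the convex hull of 2 vertices, one chosen as ±e_i from each of 2 distinct axes: 2^2·C(3,2) = 12.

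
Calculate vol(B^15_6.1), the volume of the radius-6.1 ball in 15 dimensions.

Volume = π^{15/2}·(6.1)^15/Γ(17/2) ≈ 2.29815e+11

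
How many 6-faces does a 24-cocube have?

f_6(24-orthoplex) = 2^7 · (24 choose 7) = 44301312.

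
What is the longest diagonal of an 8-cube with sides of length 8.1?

d = √(8.1² + 8.1² + ... + 8.1²) [8 terms] = √(8·8.1²) = 8.1√8 ≈ 22.9103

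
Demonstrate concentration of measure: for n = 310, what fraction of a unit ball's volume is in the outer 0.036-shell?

1 - (1-0.036)^310 ≈ 0.999988 ≈ 99.998842%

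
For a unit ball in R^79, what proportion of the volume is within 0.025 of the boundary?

1 - (1-0.025)^79 ≈ 0.864679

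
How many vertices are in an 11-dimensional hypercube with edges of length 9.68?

f_0(11-cube) = (11 choose 0) · 2^11 = 2048.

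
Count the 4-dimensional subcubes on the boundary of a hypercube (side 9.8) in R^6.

Number of 4-faces = C(6,4) · 2^(6-4) = 15 · 4 = 60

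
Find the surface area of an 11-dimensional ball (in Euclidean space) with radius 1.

S_11(1) = 2·π^(11/2)·(1)^10 / Γ(11/2) = 64·π^5/945 ≈ 20.7251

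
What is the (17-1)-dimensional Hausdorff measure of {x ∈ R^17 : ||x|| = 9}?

S_17(9) = 2·π^(17/2)·(9)^16 / Γ(17/2) = 11712917736940032·π^8/25025 ≈ 4.44109e+15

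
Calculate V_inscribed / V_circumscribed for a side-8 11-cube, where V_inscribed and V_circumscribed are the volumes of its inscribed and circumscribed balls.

Volume scales as r^n, and r_in/r_out = 1/√11, giving (1/√11)^11 ≈ 1.87215e-06.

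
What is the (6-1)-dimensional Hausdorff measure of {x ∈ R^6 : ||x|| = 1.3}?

S = n·V_n(r)/r = 6·V_6(1.3)/1.3 (volume-to-surface relation), giving 115.124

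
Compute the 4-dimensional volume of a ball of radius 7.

The n-ball volume is π^(n/2)·r^n/Γ(n/2+1). With n=4, r=7: V = 2401·π^2/2 ≈ 11848.5.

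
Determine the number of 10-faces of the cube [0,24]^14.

f_10(14-cube) = (14 choose 10) · 2^4 = 16016.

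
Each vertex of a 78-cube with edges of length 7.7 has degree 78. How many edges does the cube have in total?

An n-cube has n·2^(n-1) edges. With n = 78: 78·151115727451828646838272 = 11787026741242634453385216.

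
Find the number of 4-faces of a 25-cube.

Choose 4 of 25 axes to span the face (C(25,4) = 12650 ways), then fix each of the remaining 21 coordinates at one of its two extreme values (2^21 = 2097152 ways): 12650·2097152 = 26528972800.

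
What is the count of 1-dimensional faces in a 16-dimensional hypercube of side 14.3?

f_1(16-cube) = (16 choose 1) · 2^15 = 524288.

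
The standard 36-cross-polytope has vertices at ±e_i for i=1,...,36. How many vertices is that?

Number of vertices = 2n = 72.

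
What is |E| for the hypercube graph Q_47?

Number of 1-faces = C(47,1)·2^(47-1) = 47·70368744177664 = 3307330976350208.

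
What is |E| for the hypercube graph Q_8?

Each of the 2^8 = 256 vertices has degree 8; total edges = 8·2^8/2 = 1024.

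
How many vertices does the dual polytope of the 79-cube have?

The vertices are ±e_1, ..., ±e_79, so there are 2·79 = 158.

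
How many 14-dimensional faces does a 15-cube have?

An n-cube has C(n,k)·2^(n-k) k-faces. Here C(15,14)·2^1 = 15·2 = 30.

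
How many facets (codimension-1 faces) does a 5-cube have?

An n-cube has C(n,k)·2^(n-k) k-faces. Here C(5,4)·2^1 = 5·2 = 10.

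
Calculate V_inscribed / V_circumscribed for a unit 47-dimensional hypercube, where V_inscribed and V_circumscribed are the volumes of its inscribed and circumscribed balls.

Volume scales as r^n, and r_in/r_out = 1/√47, giving (1/√47)^47 ≈ 5.07809e-40.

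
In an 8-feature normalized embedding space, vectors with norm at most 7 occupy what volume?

The n-ball volume is π^(n/2)·r^n/Γ(n/2+1). With n=8, r=7: V = 5764801·π^4/24 ≈ 2.33977e+07.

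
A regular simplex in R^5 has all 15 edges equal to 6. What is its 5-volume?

V = (6^5 / 5!) · √((5+1) / 2^5) ≈ 28.0592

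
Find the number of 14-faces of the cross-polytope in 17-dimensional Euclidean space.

Number of 14-faces = 2^(14+1) · C(17,14+1) = 32768 · 136 = 4456448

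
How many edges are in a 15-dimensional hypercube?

Number of 1-faces = C(15,1) · 2^(15-1) = 15 · 16384 = 245760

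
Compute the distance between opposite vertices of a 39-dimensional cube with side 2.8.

The space diagonal of an n-cube of side s is s√n. Here 2.8·√39 ≈ 17.486.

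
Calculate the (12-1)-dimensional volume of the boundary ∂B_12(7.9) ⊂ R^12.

The surface area of an n-ball is 2π^(n/2) r^(n-1) / Γ(n/2). For n=12, r=7.9: 1.19852e+11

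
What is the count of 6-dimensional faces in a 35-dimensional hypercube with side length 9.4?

Choose 6 of 35 axes to span the face (C(35,6) = 1623160 ways), then fix each of the remaining 29 coordinates at one of its two extreme values (2^29 = 536870912 ways): 1623160·536870912 = 871427389521920.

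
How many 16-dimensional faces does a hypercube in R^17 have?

Choose 16 of 17 axes to span the face (C(17,16) = 17 ways), then fix each of the remaining 1 coordinate at one of its two extreme values (2^1 = 2 ways): 17·2 = 34.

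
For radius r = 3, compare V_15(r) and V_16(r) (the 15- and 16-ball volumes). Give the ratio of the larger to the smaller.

V_15(3) ≈ 5.47329e+06, V_16(3) ≈ 1.01302e+07. The 16-ball is larger by a factor of 1.851.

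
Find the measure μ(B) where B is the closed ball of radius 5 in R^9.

Volume = π^{9/2}·(5)^9/Γ(11/2) = 12500000·π^4/189 ≈ 6.4424e+06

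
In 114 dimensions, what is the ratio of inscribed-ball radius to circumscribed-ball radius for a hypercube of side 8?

For an n-cube of any side s, the inradius is s/2 and the circumradius is s√n/2, so the ratio is 1/√114 ≈ 0.0936586.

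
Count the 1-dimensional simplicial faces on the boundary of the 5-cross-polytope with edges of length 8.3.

An n-cross-polytope has 2^(k+1)·C(n,k+1) k-faces. Here 2^2·C(5,2) = 4·10 = 40.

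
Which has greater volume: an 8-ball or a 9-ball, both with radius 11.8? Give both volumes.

V_8(11.8) ≈ 1.52561e+09. V_9(11.8) ≈ 1.46304e+10. The 9-ball is larger.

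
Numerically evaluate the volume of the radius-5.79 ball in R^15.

V_15(5.79) = π^(15/2) · (5.79)^15 / Γ(15/2 + 1) ≈ 1.05101e+11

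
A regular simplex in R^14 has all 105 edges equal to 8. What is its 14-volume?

V_14 = √(15) · 8^14 / (14! · 2^(14/2)) ≈ 1.52647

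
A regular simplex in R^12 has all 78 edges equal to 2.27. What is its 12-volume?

V_12 = √(13) · 2.27^12 / (12! · 2^(12/2)) ≈ 2.20173e-06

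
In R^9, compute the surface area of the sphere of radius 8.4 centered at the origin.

The surface area of an n-ball is 2π^(n/2) r^(n-1) / Γ(n/2). For n=9, r=8.4: 7.35859e+08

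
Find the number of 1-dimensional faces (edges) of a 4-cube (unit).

The 4-cube has n·2^(n-1) = 4·2^3 = 4·8 = 32 edges.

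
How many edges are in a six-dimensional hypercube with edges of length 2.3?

An n-cube has C(n,k)·2^(n-k) k-faces. Here C(6,1)·2^5 = 6·32 = 192.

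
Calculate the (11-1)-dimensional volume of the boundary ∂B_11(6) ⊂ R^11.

S = n·V_n(r)/r = 11·V_11(6)/6 (volume-to-surface relation), giving 143327232·π^5/35 ≈ 1.25317e+09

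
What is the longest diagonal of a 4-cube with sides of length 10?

||(10,10,...,10)|| = √(4)·10 = 20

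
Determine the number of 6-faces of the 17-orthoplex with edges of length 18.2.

f_6(17-orthoplex) = 2^7 · (17 choose 7) = 2489344.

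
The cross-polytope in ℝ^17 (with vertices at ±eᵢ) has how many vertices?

The 17-dimensional cross-polytope has 2n = 2·17 = 34 vertices.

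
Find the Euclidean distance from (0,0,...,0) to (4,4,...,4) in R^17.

The space diagonal of an n-cube of side s is s√n. Here 4·√17 ≈ 16.4924.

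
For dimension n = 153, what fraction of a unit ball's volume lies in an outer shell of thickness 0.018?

1 - (1-0.018)^153 ≈ 0.937905 ≈ 93.79%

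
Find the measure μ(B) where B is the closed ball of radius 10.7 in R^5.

The n-ball volume is π^(n/2)·r^n/Γ(n/2+1). With n=5, r=10.7: V ≈ 738274.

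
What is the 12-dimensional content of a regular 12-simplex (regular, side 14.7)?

V = (14.7^12 / 12!) · √((12+1) / 2^12) ≈ 11974.6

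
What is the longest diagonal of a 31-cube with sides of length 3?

||(3,3,...,3)|| = √(31)·3 ≈ 16.7033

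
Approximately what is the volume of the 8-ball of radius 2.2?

Volume = π^{8/2}·(2.2)^8/Γ(5) ≈ 2227.25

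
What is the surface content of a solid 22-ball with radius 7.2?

|∂B_22(7.2)| ≈ 1.63643e+17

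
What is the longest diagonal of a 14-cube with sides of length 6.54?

d = √(6.54² + 6.54² + ... + 6.54²) [14 terms] = √(14·6.54²) = 6.54√14 ≈ 24.4704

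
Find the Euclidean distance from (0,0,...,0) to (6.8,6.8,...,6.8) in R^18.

||(6.8,6.8,...,6.8)|| = √(18)·6.8 ≈ 28.85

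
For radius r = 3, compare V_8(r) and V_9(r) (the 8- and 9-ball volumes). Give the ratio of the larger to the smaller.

V_8(3) ≈ 26629.2, V_9(3) ≈ 64924.6. The 9-ball is larger by a factor of 2.438.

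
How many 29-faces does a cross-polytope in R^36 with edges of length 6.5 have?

Number of 29-faces = 2^(29+1) · C(36,29+1) = 1073741824 · 1947792 = 2091425734852608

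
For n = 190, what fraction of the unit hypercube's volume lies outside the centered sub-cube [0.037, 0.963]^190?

1 - (1 - 2·0.037)^190 = 1 - 0.926^190 ≈ 0.999999547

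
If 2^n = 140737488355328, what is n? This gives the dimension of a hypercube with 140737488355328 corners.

The n-cube has 2^n vertices, and 140737488355328 = 2^47, so n = 47.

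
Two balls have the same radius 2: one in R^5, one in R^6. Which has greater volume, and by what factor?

V_5(2) ≈ 168.441, V_6(2) ≈ 330.734. The 6-ball is larger by a factor of 1.963.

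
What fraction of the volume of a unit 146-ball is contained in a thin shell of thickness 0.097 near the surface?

1 - (1-0.097)^146 ≈ 0.9999996608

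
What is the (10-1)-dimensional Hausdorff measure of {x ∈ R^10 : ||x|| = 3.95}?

S = n·V_n(r)/r = 10·V_10(3.95)/3.95 (volume-to-surface relation), giving 5.96956e+06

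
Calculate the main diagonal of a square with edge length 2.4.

d = √(2.4² + 2.4² + ... + 2.4²) [2 terms] = √(2·2.4²) = 2.4√2 ≈ 3.39411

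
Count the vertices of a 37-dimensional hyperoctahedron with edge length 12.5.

An n-cross-polytope has 2n vertices; here n = 37, giving 74.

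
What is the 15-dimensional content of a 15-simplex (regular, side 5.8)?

V = (5.8^15 / 15!) · √((15+1) / 2^15) ≈ 0.0047781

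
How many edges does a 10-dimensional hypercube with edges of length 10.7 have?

Each of the 2^10 = 1024 vertices has degree 10; total edges = 10·2^10/2 = 5120.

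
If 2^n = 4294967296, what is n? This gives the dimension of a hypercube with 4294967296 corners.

The n-cube has 2^n vertices, and 4294967296 = 2^32, so n = 32.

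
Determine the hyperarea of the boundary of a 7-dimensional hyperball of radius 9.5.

S_7(9.5) = 2·π^(7/2)·(9.5)^6 / Γ(7/2) = 47045881·π^3/60 ≈ 2.4312e+07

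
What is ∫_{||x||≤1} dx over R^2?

V_2(1) = π^(2/2) · (1)^2 / Γ(2/2 + 1) = π ≈ 3.14159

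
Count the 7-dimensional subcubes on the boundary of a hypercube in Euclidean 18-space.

Number of 7-faces = C(18,7) · 2^(18-7) = 31824 · 2048 = 65175552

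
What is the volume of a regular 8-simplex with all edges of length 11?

For a regular n-simplex with edge a, V = (a^n / n!)·√((n+1)/2^n). With a=11, n=8: V ≈ 996.833.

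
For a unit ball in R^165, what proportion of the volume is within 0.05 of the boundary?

1 - (1-0.05)^165 ≈ 0.999789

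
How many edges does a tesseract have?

Number of 1-faces = C(4,1)·2^(4-1) = 4·8 = 32.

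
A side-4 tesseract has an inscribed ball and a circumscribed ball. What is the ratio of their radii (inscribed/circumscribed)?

For an n-cube of any side s, the inradius is s/2 and the circumradius is s√n/2, so the ratio is 1/√4 ≈ 0.5.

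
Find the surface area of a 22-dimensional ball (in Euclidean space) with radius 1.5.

The surface area of an n-ball is 2π^(n/2) r^(n-1) / Γ(n/2). For n=22, r=1.5: 129140163·π^11/46976204800 ≈ 808.783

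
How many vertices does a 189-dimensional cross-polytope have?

The vertices are ±e_1, ..., ±e_189, so there are 2·189 = 378.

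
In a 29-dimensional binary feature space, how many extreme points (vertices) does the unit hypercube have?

Each vertex is a binary string of length 29, so there are 2^29 = 536870912.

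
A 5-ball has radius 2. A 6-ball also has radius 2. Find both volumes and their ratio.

V_5(2) ≈ 168.441. V_6(2) ≈ 330.734. Ratio V_5/V_6 ≈ 0.5093.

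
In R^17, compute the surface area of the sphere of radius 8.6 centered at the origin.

The surface area of an n-ball is 2π^(n/2) r^(n-1) / Γ(n/2). For n=17, r=8.6: 2.14578e+15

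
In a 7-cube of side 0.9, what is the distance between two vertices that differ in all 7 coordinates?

Diagonal = √7 · 0.9 ≈ 2.38118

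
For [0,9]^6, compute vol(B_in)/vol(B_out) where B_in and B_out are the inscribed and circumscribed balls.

The radii are 9/2 and 9√6/2, so the volume ratio is (1/√6)^6 = 6^{-6/2} ≈ 0.00462963.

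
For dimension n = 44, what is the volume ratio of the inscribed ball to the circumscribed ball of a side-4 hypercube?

V_in / V_out = (r_in/r_out)^44 = (1/√44)^44 = 44^(-44/2) ≈ 6.98299e-37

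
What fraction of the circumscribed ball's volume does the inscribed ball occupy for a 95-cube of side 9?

V_in/V_out = n^(-n/2) = 95^(-95/2) ≈ 1.14322e-94.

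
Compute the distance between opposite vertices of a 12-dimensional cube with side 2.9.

d = √(2.9² + 2.9² + ... + 2.9²) [12 terms] = √(12·2.9²) = 2.9√12 ≈ 10.0459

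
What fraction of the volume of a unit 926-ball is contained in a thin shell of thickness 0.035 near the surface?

Shell fraction = 1 - (1-0.035)^926 ≈ 1 - 4.702e-15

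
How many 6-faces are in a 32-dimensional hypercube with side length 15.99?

An n-cube has C(n,k)·2^(n-k) k-faces. Here C(32,6)·2^26 = 906192·67108864 = 60813515685888.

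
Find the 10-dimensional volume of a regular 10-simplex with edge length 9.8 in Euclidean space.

For a regular n-simplex with edge a, V = (a^n / n!)·√((n+1)/2^n). With a=9.8, n=10: V ≈ 233.369.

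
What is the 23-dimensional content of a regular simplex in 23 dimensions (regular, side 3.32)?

Volume = 3.32^23 · √(24/2^23) / 23! ≈ 6.33785e-14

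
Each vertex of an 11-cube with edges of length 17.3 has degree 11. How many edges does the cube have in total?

Number of 1-faces = C(11,1)·2^(11-1) = 11·1024 = 11264.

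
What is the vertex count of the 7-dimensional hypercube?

The 7-cube has 2^7 = 128 vertices.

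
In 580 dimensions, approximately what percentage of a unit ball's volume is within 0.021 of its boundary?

1 - (1-0.021)^580 ≈ 0.9999954922 ≈ 99.999549%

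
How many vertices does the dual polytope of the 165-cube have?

Number of vertices = 2n = 330.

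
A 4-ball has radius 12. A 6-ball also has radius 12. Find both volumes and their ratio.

V_4(12) ≈ 102328. V_6(12) ≈ 1.54307e+07. Ratio V_4/V_6 ≈ 0.006631.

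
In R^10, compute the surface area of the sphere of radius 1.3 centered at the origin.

|∂B_10(1.3)| ≈ 270.432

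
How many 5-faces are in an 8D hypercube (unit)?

An n-cube has C(n,k)·2^(n-k) k-faces. Here C(8,5)·2^3 = 56·8 = 448.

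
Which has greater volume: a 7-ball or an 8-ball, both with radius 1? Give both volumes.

V_7(1) ≈ 4.72477. V_8(1) ≈ 4.05871. The 7-ball is larger.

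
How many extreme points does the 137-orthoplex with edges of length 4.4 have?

The 137-dimensional cross-polytope has 2n = 2·137 = 274 vertices.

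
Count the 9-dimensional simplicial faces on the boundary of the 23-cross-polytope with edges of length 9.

Each 9-face is the convex hull of 10 vertices, one chosen as ±e_i from each of 10 distinct axes: 2^10·C(23,10) = 1171523584.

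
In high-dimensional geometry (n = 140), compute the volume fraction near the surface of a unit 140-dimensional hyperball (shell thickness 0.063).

1 - (1-0.063)^140 ≈ 0.999889 ≈ 99.9889%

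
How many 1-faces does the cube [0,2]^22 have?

Number of 1-faces = C(22,1)·2^(22-1) = 22·2097152 = 46137344.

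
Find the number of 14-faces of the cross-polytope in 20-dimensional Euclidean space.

Number of 14-faces = 2^(14+1) · C(20,14+1) = 32768 · 15504 = 508035072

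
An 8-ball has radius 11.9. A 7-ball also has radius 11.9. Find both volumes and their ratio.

V_8(11.9) ≈ 1.63216e+09. V_7(11.9) ≈ 1.59665e+08. Ratio V_8/V_7 ≈ 10.22.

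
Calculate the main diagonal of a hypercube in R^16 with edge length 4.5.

The space diagonal of an n-cube of side s is s√n. Here 4.5·√16 = 18.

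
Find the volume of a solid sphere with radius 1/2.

V_3(1/2) = π^(3/2) · (1/2)^3 / Γ(3/2 + 1) = π/6 ≈ 0.523599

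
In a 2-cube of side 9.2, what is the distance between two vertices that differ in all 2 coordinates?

The space diagonal of an n-cube of side s is s√n. Here 9.2·√2 ≈ 13.0108.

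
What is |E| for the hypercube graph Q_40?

An n-cube has n·2^(n-1) edges. With n = 40: 40·549755813888 = 21990232555520.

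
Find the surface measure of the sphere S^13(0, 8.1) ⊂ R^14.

S_14(8.1) = 2·π^(14/2)·(8.1)^13 / Γ(14/2) ≈ 5.42066e+12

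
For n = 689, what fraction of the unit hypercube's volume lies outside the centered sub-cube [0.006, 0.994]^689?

1 - (1 - 2·0.006)^689 = 1 - 0.988^689 ≈ 0.999756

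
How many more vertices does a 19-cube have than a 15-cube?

The 19-cube has 2^19 = 524288 vertices. The 15-cube has 2^15 = 32768 vertices. Difference: 524288 - 32768 = 491520.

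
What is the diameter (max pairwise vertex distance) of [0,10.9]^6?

The space diagonal of an n-cube of side s is s√n. Here 10.9·√6 ≈ 26.6994.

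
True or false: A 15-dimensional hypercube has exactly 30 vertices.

False. The 15-cube has 2^15 = 32768 vertices.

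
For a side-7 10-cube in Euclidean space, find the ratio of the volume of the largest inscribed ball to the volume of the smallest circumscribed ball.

Volume scales as r^n, and r_in/r_out = 1/√10, giving (1/√10)^10 ≈ 1e-05.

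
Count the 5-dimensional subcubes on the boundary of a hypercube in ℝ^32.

Choose 5 of 32 axes to span the face (C(32,5) = 201376 ways), then fix each of the remaining 27 coordinates at one of its two extreme values (2^27 = 134217728 ways): 201376·134217728 = 27028229193728.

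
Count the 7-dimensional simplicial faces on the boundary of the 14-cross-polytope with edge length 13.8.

f_7(14-orthoplex) = 2^8 · (14 choose 8) = 768768.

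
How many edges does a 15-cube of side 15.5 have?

Each of the 2^15 = 32768 vertices has degree 15; total edges = 15·2^15/2 = 245760.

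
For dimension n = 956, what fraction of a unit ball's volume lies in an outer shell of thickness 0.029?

1 - (1-0.029)^956 ≈ 1 - 6.048e-13 ≈ (100 - 6.05e-11)%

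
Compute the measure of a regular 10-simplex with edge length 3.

V_10 = √(11) · 3^10 / (10! · 2^(10/2)) ≈ 0.00168654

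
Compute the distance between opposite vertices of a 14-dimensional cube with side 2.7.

Diagonal = √14 · 2.7 ≈ 10.1025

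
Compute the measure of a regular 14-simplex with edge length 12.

Volume = 12^14 · √(15/2^14) / 14! ≈ 445.62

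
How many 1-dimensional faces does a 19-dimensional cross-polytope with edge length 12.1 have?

An n-cross-polytope has 2^(k+1)·C(n,k+1) k-faces. Here 2^2·C(19,2) = 4·171 = 684.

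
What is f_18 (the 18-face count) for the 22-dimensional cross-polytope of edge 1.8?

An n-cross-polytope has 2^(k+1)·C(n,k+1) k-faces. Here 2^19·C(22,19) = 524288·1540 = 807403520.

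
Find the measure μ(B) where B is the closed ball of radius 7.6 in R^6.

The n-ball volume is π^(n/2)·r^n/Γ(n/2+1). With n=6, r=7.6: V ≈ 995818.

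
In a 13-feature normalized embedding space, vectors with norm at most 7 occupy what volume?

V_13(7) = π^(13/2) · (7)^13 / Γ(13/2 + 1) = 1771684761728·π^6/19305 ≈ 8.82299e+10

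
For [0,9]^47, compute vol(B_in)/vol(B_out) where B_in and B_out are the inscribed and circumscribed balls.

Volume scales as r^n, and r_in/r_out = 1/√47, giving (1/√47)^47 ≈ 5.07809e-40.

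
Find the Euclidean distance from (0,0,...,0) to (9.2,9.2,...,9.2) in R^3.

d = √(9.2² + 9.2² + ... + 9.2²) [3 terms] = √(3·9.2²) = 9.2√3 ≈ 15.9349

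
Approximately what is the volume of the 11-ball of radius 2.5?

The n-ball volume is π^(n/2)·r^n/Γ(n/2+1). With n=11, r=2.5: V = 9765625·π^5/66528 ≈ 44920.5.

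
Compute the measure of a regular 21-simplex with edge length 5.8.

For a regular n-simplex with edge a, V = (a^n / n!)·√((n+1)/2^n). With a=5.8, n=21: V ≈ 6.82402e-07.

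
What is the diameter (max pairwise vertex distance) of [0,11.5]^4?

d = √(11.5² + 11.5² + ... + 11.5²) [4 terms] = √(4·11.5²) = 11.5√4 = 23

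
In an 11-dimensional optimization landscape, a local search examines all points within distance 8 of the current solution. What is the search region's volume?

V = 549755813888·π^5/10395 ≈ 1.61843e+10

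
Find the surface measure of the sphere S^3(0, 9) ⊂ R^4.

|∂B_4(9)| = 1458·π^2 ≈ 14389.9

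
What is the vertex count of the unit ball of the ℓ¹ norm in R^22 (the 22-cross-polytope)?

Number of vertices = 2n = 44.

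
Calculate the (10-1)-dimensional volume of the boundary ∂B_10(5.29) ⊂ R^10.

S_10(5.29) = 2·π^(10/2)·(5.29)^9 / Γ(10/2) ≈ 8.27312e+07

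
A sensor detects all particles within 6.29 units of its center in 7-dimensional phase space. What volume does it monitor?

V_7(6.29) = π^(7/2) · (6.29)^7 / Γ(7/2 + 1) ≈ 1.8405e+06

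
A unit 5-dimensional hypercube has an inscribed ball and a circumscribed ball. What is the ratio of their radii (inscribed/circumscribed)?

r_in = 1/2 (half the side); r_out = 1√5/2 (half the diagonal). Ratio = 1/√5 ≈ 0.447214.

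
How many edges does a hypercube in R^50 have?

An n-cube has n·2^(n-1) edges. With n = 50: 50·562949953421312 = 28147497671065600.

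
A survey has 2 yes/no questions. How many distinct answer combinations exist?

The 2-cube has 2^2 = 4 vertices.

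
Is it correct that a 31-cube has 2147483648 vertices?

True. The 31-cube has 2^31 = 2147483648 vertices.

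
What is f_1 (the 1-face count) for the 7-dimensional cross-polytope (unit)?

f_1(7-orthoplex) = 2^2 · (7 choose 2) = 84.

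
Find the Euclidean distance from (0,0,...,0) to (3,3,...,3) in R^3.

Diagonal = √3 · 3 ≈ 5.19615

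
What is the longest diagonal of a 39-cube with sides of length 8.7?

||(8.7,8.7,...,8.7)|| = √(39)·8.7 ≈ 54.3315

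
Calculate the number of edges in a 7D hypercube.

Each of the 2^7 = 128 vertices has degree 7; total edges = 7·2^7/2 = 448.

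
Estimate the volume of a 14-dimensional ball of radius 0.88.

V_14(0.88) = π^(14/2) · (0.88)^14 / Γ(14/2 + 1) ≈ 0.100087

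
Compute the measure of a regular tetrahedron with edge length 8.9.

Volume = (√2/12) · 8.9³ = 83.0814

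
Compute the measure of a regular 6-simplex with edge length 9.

For a regular n-simplex with edge a, V = (a^n / n!)·√((n+1)/2^n). With a=9, n=6: V ≈ 244.108.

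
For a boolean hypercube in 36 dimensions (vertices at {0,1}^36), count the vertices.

Each vertex is a binary string of length 36, so there are 2^36 = 68719476736.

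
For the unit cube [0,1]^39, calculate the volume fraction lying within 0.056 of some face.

The inner cube has side 1-2·0.056 = 0.888 and volume (0.888)^39 ≈ 0.00973, so the shell holds 0.99027 of the volume.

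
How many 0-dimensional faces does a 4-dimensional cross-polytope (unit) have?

Each 0-face is the convex hull of 1 vertex, one chosen as ±e_i from each of 1 distinct axis: 2^1·C(4,1) = 8.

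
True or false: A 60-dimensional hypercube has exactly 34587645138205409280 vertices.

False. The 60-cube has 2^60 = 1152921504606846976 vertices.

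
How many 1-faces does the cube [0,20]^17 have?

Number of 1-faces = C(17,1)·2^(17-1) = 17·65536 = 1114112.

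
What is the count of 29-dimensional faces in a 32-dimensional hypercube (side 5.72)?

An n-cube has C(n,k)·2^(n-k) k-faces. Here C(32,29)·2^3 = 4960·8 = 39680.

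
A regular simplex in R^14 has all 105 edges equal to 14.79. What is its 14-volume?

Volume = 14.79^14 · √(15/2^14) / 14! ≈ 8317.29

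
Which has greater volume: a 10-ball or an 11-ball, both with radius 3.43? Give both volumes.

V_10(3.43) ≈ 574790. V_11(3.43) ≈ 1.4566e+06. The 11-ball is larger.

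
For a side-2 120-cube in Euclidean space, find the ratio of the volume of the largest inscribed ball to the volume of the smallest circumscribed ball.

V_in/V_out = n^(-n/2) = 120^(-120/2) ≈ 1.7747e-125.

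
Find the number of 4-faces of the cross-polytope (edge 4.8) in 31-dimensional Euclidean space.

f_4(31-orthoplex) = 2^5 · (31 choose 5) = 5437152.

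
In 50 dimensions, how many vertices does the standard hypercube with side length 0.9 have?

An n-cube has 2^n vertices; for n = 50 that is 2^50 = 1125899906842624.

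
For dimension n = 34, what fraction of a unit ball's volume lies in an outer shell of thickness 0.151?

1 - (1-0.151)^34 ≈ 0.996173 ≈ 99.62%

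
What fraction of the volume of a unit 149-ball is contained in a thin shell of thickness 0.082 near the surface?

V(inner)/V(outer) = ((1-0.082)/1)^149 ≈ 2.908e-06, so the shell fraction is 0.9999970922.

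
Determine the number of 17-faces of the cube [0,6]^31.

f_17(31-cube) = (31 choose 17) · 2^14 = 4344750489600.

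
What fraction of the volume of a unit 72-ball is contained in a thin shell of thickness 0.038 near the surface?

Shell fraction = 1 - (1-0.038)^72 ≈ 0.938538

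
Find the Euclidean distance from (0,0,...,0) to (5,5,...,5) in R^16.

||(5,5,...,5)|| = √(16)·5 = 20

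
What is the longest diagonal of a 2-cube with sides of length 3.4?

||(3.4,3.4,...,3.4)|| = √(2)·3.4 ≈ 4.80833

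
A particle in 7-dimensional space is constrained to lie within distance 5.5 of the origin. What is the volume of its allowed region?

Volume = π^{7/2}·(5.5)^7/Γ(9/2) = 19487171·π^3/840 ≈ 719315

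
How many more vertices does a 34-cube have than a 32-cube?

The 34-cube has 2^34 = 17179869184 vertices. The 32-cube has 2^32 = 4294967296 vertices. Difference: 17179869184 - 4294967296 = 12884901888.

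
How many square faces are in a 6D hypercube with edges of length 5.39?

Choose 2 of 6 axes to span the face (C(6,2) = 15 ways), then fix each of the remaining 4 coordinates at one of its two extreme values (2^4 = 16 ways): 15·16 = 240.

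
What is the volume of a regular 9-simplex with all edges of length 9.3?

V = (9.3^9 / 9!) · √((9+1) / 2^9) ≈ 200.423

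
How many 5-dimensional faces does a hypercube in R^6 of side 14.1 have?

Choose 5 of 6 axes to span the face (C(6,5) = 6 ways), then fix each of the remaining 1 coordinate at one of its two extreme values (2^1 = 2 ways): 6·2 = 12.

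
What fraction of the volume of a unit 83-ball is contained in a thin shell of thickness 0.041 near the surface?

1 - (1-0.041)^83 ≈ 0.96903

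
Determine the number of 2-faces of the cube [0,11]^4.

f_2(4-cube) = (4 choose 2) · 2^2 = 24.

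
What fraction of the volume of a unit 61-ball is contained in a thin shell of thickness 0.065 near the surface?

Shell fraction = 1 - (1-0.065)^61 ≈ 0.983423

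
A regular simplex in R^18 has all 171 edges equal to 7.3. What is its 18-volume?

V_18 = √(19) · 7.3^18 / (18! · 2^(18/2)) ≈ 0.00460869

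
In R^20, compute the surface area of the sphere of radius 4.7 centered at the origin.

|∂B_20(4.7)| ≈ 3.03826e+12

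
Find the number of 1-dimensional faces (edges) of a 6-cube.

Each of the 2^6 = 64 vertices has degree 6; total edges = 6·2^6/2 = 192.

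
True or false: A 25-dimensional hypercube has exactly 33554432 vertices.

True. The 25-cube has 2^25 = 33554432 vertices.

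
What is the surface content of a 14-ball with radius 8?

|∂B_14(8)| = 68719476736·π^7/45 ≈ 4.61229e+12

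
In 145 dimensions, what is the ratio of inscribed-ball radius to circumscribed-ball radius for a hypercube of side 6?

Ratio = (s/2)/(s√145/2) = 145^(-1/2) ≈ 0.0830455.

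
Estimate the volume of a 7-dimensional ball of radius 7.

V = 1882384·π^3/15 ≈ 3.89105e+06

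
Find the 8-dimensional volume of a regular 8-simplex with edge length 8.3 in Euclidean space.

Volume = 8.3^8 · √(9/2^8) / 8! ≈ 104.738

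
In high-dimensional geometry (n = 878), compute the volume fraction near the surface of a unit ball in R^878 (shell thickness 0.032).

1 - (1-0.032)^878 ≈ 1 - 3.968e-13 ≈ (100 - 3.97e-11)%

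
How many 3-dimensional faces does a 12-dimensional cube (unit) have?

Number of 3-faces = C(12,3) · 2^(12-3) = 220 · 512 = 112640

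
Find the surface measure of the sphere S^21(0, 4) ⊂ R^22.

The surface area of an n-ball is 2π^(n/2) r^(n-1) / Γ(n/2). For n=22, r=4: 34359738368·π^11/14175 ≈ 7.13141e+11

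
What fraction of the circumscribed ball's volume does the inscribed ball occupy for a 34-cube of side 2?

V_in/V_out = n^(-n/2) = 34^(-34/2) ≈ 9.22271e-27.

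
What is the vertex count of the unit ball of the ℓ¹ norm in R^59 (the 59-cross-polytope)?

Number of vertices = 2n = 118.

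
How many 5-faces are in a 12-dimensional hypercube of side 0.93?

f_5(12-cube) = (12 choose 5) · 2^7 = 101376.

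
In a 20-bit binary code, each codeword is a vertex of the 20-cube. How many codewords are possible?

An n-cube has 2^n vertices; for n = 20 that is 2^20 = 1048576.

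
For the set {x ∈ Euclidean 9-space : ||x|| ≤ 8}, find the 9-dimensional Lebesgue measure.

Volume = π^{9/2}·(8)^9/Γ(11/2) = 4294967296·π^4/945 ≈ 4.42718e+08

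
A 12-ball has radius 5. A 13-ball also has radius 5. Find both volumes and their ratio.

V_12(5) ≈ 3.25992e+08. V_13(5) ≈ 1.11161e+09. Ratio V_12/V_13 ≈ 0.2933.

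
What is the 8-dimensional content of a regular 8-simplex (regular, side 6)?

For a regular n-simplex with edge a, V = (a^n / n!)·√((n+1)/2^n). With a=6, n=8: V ≈ 7.81071.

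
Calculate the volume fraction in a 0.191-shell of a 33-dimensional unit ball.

V(inner)/V(outer) = ((1-0.191)/1)^33 ≈ 0.0009169, so the shell fraction is 0.999083.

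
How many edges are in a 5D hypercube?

Number of 1-faces = C(5,1) · 2^(5-1) = 5 · 16 = 80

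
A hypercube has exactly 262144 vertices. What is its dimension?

n = log_2(262144) = 18.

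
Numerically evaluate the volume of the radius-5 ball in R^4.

Volume = π^{4/2}·(5)^4/Γ(3) = 625·π^2/2 ≈ 3084.25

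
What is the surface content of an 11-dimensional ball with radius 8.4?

The surface area of an n-ball is 2π^(n/2) r^(n-1) / Γ(n/2). For n=11, r=8.4: 3.62485e+10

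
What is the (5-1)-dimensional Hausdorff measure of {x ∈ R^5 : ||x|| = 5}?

|∂B_5(5)| = 5000·π^2/3 ≈ 16449.3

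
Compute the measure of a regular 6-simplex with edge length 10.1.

V = (10.1^6 / 6!) · √((6+1) / 2^6) ≈ 487.59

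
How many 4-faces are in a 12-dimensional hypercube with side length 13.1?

Choose 4 of 12 axes to span the face (C(12,4) = 495 ways), then fix each of the remaining 8 coordinates at one of its two extreme values (2^8 = 256 ways): 495·256 = 126720.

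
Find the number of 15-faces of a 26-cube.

f_15(26-cube) = (26 choose 15) · 2^11 = 15823175680.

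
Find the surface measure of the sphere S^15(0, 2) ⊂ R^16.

S = n·V_n(r)/r = 16·V_16(2)/2 (volume-to-surface relation), giving 4096·π^8/315 ≈ 123381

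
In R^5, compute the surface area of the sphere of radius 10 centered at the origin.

S_5(10) = 2·π^(5/2)·(10)^4 / Γ(5/2) = 80000·π^2/3 ≈ 263189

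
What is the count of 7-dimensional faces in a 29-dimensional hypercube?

An n-cube has C(n,k)·2^(n-k) k-faces. Here C(29,7)·2^22 = 1560780·4194304 = 6546385797120.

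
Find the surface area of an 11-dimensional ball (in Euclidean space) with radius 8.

The surface area of an n-ball is 2π^(n/2) r^(n-1) / Γ(n/2). For n=11, r=8: 68719476736·π^5/945 ≈ 2.22535e+10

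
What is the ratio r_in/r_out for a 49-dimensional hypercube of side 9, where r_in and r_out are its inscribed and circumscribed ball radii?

Ratio = (s/2)/(s√49/2) = 49^(-1/2) ≈ 0.142857.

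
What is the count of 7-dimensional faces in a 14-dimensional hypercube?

Choose 7 of 14 axes to span the face (C(14,7) = 3432 ways), then fix each of the remaining 7 coordinates at one of its two extreme values (2^7 = 128 ways): 3432·128 = 439296.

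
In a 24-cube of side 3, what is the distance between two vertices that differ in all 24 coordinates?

The space diagonal of an n-cube of side s is s√n. Here 3·√24 ≈ 14.6969.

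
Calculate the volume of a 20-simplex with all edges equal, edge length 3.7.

V = (3.7^20 / 20!) · √((20+1) / 2^20) ≈ 4.25324e-10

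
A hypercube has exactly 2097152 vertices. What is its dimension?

Since 2^n = 2097152, we have n = 21.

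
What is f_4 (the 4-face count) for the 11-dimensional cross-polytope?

f_4(11-orthoplex) = 2^5 · (11 choose 5) = 14784.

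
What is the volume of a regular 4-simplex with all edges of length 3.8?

For a regular n-simplex with edge a, V = (a^n / n!)·√((n+1)/2^n). With a=3.8, n=4: V ≈ 4.85678.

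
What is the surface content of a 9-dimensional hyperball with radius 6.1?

|∂B_9(6.1)| ≈ 5.69113e+07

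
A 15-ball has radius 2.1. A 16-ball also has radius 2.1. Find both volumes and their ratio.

V_15(2.1) ≈ 25984.8. V_16(2.1) ≈ 33665.7. Ratio V_15/V_16 ≈ 0.7718.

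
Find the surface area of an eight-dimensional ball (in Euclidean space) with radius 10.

S_8(10) = 2·π^(8/2)·(10)^7 / Γ(8/2) = 10000000·π^4/3 ≈ 3.24697e+08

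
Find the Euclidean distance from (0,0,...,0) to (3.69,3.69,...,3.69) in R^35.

d = √(3.69² + 3.69² + ... + 3.69²) [35 terms] = √(35·3.69²) = 3.69√35 ≈ 21.8303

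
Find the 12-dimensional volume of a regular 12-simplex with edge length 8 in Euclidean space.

V = (8^12 / 12!) · √((12+1) / 2^12) ≈ 8.08229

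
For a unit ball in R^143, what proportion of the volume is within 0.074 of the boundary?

1 - (1-0.074)^143 ≈ 0.999983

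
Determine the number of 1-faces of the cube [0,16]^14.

f_1(14-cube) = (14 choose 1) · 2^13 = 114688.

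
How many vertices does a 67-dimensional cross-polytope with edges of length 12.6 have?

The 67-dimensional cross-polytope has 2n = 2·67 = 134 vertices.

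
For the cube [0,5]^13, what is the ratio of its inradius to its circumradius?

Ratio = (s/2)/(s√13/2) = 13^(-1/2) ≈ 0.27735.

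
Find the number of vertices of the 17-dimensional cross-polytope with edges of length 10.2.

The 17-dimensional cross-polytope has 2n = 2·17 = 34 vertices.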